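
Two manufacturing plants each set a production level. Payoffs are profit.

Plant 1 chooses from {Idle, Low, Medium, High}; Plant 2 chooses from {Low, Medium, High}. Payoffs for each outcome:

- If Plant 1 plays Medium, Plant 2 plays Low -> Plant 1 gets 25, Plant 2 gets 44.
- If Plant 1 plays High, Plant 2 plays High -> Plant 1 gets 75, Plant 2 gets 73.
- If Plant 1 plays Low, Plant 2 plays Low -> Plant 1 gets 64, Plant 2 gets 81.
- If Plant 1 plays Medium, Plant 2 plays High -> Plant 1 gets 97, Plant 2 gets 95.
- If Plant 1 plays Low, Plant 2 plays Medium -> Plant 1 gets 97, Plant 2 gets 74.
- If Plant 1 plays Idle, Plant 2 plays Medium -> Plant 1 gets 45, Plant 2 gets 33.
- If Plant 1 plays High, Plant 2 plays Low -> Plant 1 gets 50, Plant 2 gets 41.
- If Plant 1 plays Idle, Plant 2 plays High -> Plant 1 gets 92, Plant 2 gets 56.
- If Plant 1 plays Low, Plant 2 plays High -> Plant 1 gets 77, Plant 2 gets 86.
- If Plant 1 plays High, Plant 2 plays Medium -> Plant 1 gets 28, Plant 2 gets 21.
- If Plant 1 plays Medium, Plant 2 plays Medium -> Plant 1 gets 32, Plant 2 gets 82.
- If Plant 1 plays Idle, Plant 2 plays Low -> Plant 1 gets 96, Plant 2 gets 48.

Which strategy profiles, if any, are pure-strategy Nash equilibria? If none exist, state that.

(Medium, High)

Check each profile: it is a Nash equilibrium iff no player can strictly gain by switching unilaterally.
(Idle, Low): Plant 2 can switch to High (48 → 56). Not NE.
(Idle, Medium): Plant 1 can switch to Low (45 → 97). Not NE.
(Idle, High): Plant 1 can switch to Medium (92 → 97). Not NE.
(Low, Low): Plant 1 can switch to Idle (64 → 96). Not NE.
(Low, Medium): Plant 2 can switch to Low (74 → 81). Not NE.
(Low, High): Plant 1 can switch to Idle (77 → 92). Not NE.
(Medium, High): Plant 1 gets 97, best alternative 92; Plant 2 gets 95, best alternative 82. No profitable deviation — NE.
(The remaining 5 profiles each have a profitable deviation by the same check.)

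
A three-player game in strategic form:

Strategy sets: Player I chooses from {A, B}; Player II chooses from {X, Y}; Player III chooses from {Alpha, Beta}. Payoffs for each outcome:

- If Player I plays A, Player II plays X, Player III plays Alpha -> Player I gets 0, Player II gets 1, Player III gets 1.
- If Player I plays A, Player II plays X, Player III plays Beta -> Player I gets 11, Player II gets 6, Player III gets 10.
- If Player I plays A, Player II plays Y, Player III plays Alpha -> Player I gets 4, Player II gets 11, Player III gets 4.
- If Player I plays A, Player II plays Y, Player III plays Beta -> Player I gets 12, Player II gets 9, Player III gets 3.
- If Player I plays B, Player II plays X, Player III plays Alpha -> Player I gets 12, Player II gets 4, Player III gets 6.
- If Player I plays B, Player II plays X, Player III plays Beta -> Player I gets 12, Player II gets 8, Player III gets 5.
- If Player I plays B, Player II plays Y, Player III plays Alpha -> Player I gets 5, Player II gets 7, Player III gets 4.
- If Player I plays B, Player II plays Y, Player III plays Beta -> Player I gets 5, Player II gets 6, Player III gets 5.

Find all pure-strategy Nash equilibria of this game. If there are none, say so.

For each player, find the best response to each opponent profile; mutual best responses are the pure NE.
Player I against (X, Alpha): payoffs 0, 12 → best response B.
Player I against (X, Beta): payoffs 11, 12 → best response B.
Player I against (Y, Alpha): payoffs 4, 5 → best response B.
Player I against (Y, Beta): payoffs 12, 5 → best response A.
Player II against (A, Alpha): payoffs 1, 11 → best response Y.
Player II against (A, Beta): payoffs 6, 9 → best response Y.
Player II against (B, Alpha): payoffs 4, 7 → best response Y.
Player II against (B, Beta): payoffs 8, 6 → best response X.
Player III against (A, X): payoffs 1, 10 → best response Beta.
Player III against (A, Y): payoffs 4, 3 → best response Alpha.
Player III against (B, X): payoffs 6, 5 → best response Alpha.
Player III against (B, Y): payoffs 4, 5 → best response Beta.
No profile is a mutual best response for all players.

none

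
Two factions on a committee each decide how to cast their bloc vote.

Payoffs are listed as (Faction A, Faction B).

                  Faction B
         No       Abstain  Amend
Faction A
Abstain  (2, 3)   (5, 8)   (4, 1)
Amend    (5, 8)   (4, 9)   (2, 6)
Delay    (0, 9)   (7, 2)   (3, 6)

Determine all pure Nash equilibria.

Check each profile: it is a Nash equilibrium iff no player can strictly gain by switching unilaterally.
(Abstain, No): Faction A can switch to Amend (2 → 5). Not NE.
(Abstain, Abstain): Faction A can switch to Delay (5 → 7). Not NE.
(Abstain, Amend): Faction B can switch to No (1 → 3). Not NE.
(Amend, No): Faction B can switch to Abstain (8 → 9). Not NE.
(Amend, Abstain): Faction A can switch to Abstain (4 → 5). Not NE.
(Amend, Amend): Faction A can switch to Abstain (2 → 4). Not NE.
(Delay, No): Faction A can switch to Abstain (0 → 2). Not NE.
(Delay, Abstain): Faction B can switch to No (2 → 9). Not NE.
(The remaining 1 profile has a profitable deviation by the same check.)

No pure-strategy Nash equilibrium.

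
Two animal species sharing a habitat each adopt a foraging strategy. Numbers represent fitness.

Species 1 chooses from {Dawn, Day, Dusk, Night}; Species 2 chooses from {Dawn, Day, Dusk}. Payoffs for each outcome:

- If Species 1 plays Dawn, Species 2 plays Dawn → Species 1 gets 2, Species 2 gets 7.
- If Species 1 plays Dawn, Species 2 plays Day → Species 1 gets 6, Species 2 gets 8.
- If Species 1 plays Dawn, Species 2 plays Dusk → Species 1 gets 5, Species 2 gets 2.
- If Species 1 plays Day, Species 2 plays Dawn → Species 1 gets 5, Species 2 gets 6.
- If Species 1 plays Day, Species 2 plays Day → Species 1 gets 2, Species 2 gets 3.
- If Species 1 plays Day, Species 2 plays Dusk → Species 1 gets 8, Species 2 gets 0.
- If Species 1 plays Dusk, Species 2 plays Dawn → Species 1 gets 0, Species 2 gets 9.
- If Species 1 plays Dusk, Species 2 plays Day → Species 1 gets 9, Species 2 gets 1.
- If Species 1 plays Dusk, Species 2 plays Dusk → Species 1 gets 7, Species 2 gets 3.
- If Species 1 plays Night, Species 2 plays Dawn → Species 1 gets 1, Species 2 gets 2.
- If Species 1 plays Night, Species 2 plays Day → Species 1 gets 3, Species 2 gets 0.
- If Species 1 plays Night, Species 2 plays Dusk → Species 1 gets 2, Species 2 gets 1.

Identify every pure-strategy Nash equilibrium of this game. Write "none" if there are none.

(Day, Dawn)

(Dawn, Dawn): Species 1 can switch to Day (2 → 5). Not NE.
(Dawn, Day): Species 1 can switch to Dusk (6 → 9). Not NE.
(Dawn, Dusk): Species 1 can switch to Day (5 → 8). Not NE.
(Day, Dawn): Species 1 gets 5, best alternative 2; Species 2 gets 6, best alternative 3. No profitable deviation — NE.
(Day, Day): Species 1 can switch to Dawn (2 → 6). Not NE.
(Day, Dusk): Species 2 can switch to Dawn (0 → 6). Not NE.
(Dusk, Dawn): Species 1 can switch to Dawn (0 → 2). Not NE.
(Dusk, Day): Species 2 can switch to Dawn (1 → 9). Not NE.
(Dusk, Dusk): Species 1 can switch to Day (7 → 8). Not NE.
(The remaining 3 profiles each have a profitable deviation by the same check.)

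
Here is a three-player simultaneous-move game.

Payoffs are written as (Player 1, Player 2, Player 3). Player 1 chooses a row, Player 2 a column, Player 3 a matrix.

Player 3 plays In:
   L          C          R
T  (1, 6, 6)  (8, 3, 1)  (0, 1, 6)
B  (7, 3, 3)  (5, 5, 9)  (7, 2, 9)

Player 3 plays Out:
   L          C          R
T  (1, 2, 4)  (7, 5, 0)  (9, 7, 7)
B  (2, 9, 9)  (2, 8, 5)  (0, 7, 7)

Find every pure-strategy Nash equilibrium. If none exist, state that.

(T, L, In): Player 1 can switch to B (1 → 7). Not NE.
(T, L, Out): Player 1 can switch to B (1 → 2). Not NE.
(T, C, In): Player 2 can switch to L (3 → 6). Not NE.
(T, C, Out): Player 2 can switch to R (5 → 7). Not NE.
(T, R, In): Player 1 can switch to B (0 → 7). Not NE.
(T, R, Out): Player 1 gets 9, best alternative 0; Player 2 gets 7, best alternative 5; Player 3 gets 7, best alternative 6. No profitable deviation — NE.
(B, L, In): Player 2 can switch to C (3 → 5). Not NE.
(B, L, Out): Player 1 gets 2, best alternative 1; Player 2 gets 9, best alternative 8; Player 3 gets 9, best alternative 3. No profitable deviation — NE.
(B, C, In): Player 1 can switch to T (5 → 8). Not NE.
(B, C, Out): Player 1 can switch to T (2 → 7). Not NE.
(B, R, In): Player 2 can switch to L (2 → 3). Not NE.
(B, R, Out): Player 1 can switch to T (0 → 9). Not NE.

(T, R, Out), (B, L, Out)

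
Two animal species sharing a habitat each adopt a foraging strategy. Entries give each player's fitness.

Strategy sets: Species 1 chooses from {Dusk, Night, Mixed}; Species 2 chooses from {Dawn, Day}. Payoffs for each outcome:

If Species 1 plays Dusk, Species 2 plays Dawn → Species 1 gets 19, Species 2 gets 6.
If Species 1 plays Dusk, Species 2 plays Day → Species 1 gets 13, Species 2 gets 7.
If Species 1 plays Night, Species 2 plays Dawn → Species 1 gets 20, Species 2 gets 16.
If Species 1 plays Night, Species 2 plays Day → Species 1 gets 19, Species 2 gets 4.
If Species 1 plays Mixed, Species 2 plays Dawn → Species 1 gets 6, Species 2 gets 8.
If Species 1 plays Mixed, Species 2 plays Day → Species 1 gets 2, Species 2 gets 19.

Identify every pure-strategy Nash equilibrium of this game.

(Night, Dawn)

Species 1 against Dawn: payoffs 19, 20, 6 → best response Night.
Species 1 against Day: payoffs 13, 19, 2 → best response Night.
Species 2 against Dusk: payoffs 6, 7 → best response Day.
Species 2 against Night: payoffs 16, 4 → best response Dawn.
Species 2 against Mixed: payoffs 8, 19 → best response Day.
Mutual best responses: (Night, Dawn).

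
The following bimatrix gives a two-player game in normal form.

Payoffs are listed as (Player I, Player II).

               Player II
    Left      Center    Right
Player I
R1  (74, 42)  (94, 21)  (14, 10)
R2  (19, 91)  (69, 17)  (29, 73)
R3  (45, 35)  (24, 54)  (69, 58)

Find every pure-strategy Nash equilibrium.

Pure-strategy Nash equilibria: (R1, Left) and (R3, Right)

(R1, Left): Player I gets 74, best alternative 45; Player II gets 42, best alternative 21. No profitable deviation — NE.
(R1, Center): Player II can switch to Left (21 → 42). Not NE.
(R1, Right): Player I can switch to R2 (14 → 29). Not NE.
(R2, Left): Player I can switch to R1 (19 → 74). Not NE.
(R2, Center): Player I can switch to R1 (69 → 94). Not NE.
(R2, Right): Player I can switch to R3 (29 → 69). Not NE.
(R3, Left): Player I can switch to R1 (45 → 74). Not NE.
(R3, Right): Player I gets 69, best alternative 29; Player II gets 58, best alternative 54. No profitable deviation — NE.
(The remaining 1 profile has a profitable deviation by the same check.)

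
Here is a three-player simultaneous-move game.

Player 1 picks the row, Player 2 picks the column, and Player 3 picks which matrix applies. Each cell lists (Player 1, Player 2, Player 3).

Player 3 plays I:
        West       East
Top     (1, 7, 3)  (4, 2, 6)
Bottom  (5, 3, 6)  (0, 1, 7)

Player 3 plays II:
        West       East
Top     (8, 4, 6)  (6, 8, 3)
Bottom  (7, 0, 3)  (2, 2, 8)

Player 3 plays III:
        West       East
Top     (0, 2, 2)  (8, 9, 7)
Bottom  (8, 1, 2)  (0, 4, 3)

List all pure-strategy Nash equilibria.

Pure-strategy Nash equilibria: (Top, East, III) and (Bottom, West, I)

Check each profile: it is a Nash equilibrium iff no player can strictly gain by switching unilaterally.
(Top, West, I): Player 1 can switch to Bottom (1 → 5). Not NE.
(Top, West, II): Player 2 can switch to East (4 → 8). Not NE.
(Top, West, III): Player 1 can switch to Bottom (0 → 8). Not NE.
(Top, East, I): Player 2 can switch to West (2 → 7). Not NE.
(Top, East, II): Player 3 can switch to I (3 → 6). Not NE.
(Top, East, III): Player 1 gets 8, best alternative 0; Player 2 gets 9, best alternative 2; Player 3 gets 7, best alternative 6. No profitable deviation — NE.
(Bottom, West, I): Player 1 gets 5, best alternative 1; Player 2 gets 3, best alternative 1; Player 3 gets 6, best alternative 3. No profitable deviation — NE.
(Bottom, West, II): Player 1 can switch to Top (7 → 8). Not NE.
(Bottom, West, III): Player 2 can switch to East (1 → 4). Not NE.
(Bottom, East, I): Player 1 can switch to Top (0 → 4). Not NE.
(Bottom, East, II): Player 1 can switch to Top (2 → 6). Not NE.
(Bottom, East, III): Player 1 can switch to Top (0 → 8). Not NE.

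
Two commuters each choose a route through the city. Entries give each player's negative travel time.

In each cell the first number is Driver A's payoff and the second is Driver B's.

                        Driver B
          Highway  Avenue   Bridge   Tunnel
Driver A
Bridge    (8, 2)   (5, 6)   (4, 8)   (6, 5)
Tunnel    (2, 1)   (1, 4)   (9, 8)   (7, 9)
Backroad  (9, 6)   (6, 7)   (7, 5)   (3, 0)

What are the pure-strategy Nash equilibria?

Driver A against Highway: payoffs 8, 2, 9 → best response Backroad.
Driver A against Avenue: payoffs 5, 1, 6 → best response Backroad.
Driver A against Bridge: payoffs 4, 9, 7 → best response Tunnel.
Driver A against Tunnel: payoffs 6, 7, 3 → best response Tunnel.
Driver B against Bridge: payoffs 2, 6, 8, 5 → best response Bridge.
Driver B against Tunnel: payoffs 1, 4, 8, 9 → best response Tunnel.
Driver B against Backroad: payoffs 6, 7, 5, 0 → best response Avenue.
Mutual best responses: (Tunnel, Tunnel); (Backroad, Avenue).

The pure Nash equilibria are (Tunnel, Tunnel) and (Backroad, Avenue).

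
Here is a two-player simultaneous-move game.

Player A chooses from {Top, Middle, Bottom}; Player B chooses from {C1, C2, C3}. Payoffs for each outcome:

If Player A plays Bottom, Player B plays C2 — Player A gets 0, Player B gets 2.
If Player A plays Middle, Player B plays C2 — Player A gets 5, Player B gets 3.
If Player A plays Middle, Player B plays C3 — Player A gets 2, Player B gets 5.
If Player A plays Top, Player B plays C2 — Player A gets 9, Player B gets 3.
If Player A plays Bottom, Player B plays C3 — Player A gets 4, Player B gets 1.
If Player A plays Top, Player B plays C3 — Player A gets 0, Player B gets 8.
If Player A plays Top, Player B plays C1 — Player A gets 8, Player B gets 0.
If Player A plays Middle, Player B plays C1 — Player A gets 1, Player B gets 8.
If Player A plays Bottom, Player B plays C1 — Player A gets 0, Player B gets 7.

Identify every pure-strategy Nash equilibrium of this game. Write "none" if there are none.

This game has no pure Nash equilibrium.

(Top, C1): Player B can switch to C2 (0 → 3). Not NE.
(Top, C2): Player B can switch to C3 (3 → 8). Not NE.
(Top, C3): Player A can switch to Middle (0 → 2). Not NE.
(Middle, C1): Player A can switch to Top (1 → 8). Not NE.
(Middle, C2): Player A can switch to Top (5 → 9). Not NE.
(Middle, C3): Player A can switch to Bottom (2 → 4). Not NE.
(Bottom, C1): Player A can switch to Top (0 → 8). Not NE.
(Bottom, C2): Player A can switch to Top (0 → 9). Not NE.
(The remaining 1 profile has a profitable deviation by the same check.)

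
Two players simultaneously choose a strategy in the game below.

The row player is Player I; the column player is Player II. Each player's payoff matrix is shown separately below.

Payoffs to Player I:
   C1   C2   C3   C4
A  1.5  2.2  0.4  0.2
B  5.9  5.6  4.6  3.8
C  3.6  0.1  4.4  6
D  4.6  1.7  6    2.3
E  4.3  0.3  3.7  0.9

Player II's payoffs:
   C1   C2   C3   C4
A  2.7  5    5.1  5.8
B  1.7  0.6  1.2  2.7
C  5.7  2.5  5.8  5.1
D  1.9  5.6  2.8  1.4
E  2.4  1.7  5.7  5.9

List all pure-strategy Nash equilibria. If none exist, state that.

(A, C1): Player I can switch to B (1.5 → 5.9). Not NE.
(A, C2): Player I can switch to B (2.2 → 5.6). Not NE.
(A, C3): Player I can switch to B (0.4 → 4.6). Not NE.
(A, C4): Player I can switch to B (0.2 → 3.8). Not NE.
(B, C1): Player II can switch to C4 (1.7 → 2.7). Not NE.
(B, C2): Player II can switch to C1 (0.6 → 1.7). Not NE.
(B, C3): Player I can switch to D (4.6 → 6). Not NE.
(B, C4): Player I can switch to C (3.8 → 6). Not NE.
(C, C1): Player I can switch to B (3.6 → 5.9). Not NE.
(C, C2): Player I can switch to A (0.1 → 2.2). Not NE.
(C, C3): Player I can switch to B (4.4 → 4.6). Not NE.
(C, C4): Player II can switch to C1 (5.1 → 5.7). Not NE.
(The remaining 8 profiles each have a profitable deviation by the same check.)

No pure-strategy Nash equilibrium.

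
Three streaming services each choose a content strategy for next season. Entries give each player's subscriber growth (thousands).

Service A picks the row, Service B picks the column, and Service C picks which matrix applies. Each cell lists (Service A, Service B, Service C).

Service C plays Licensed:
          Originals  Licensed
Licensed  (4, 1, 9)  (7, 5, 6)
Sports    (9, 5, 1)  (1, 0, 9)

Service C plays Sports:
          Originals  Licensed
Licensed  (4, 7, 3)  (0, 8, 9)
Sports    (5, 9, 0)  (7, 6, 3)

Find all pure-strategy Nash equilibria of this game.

Service A against (Originals, Licensed): payoffs 4, 9 → best response Sports.
Service A against (Originals, Sports): payoffs 4, 5 → best response Sports.
Service A against (Licensed, Licensed): payoffs 7, 1 → best response Licensed.
Service A against (Licensed, Sports): payoffs 0, 7 → best response Sports.
Service B against (Licensed, Licensed): payoffs 1, 5 → best response Licensed.
Service B against (Licensed, Sports): payoffs 7, 8 → best response Licensed.
Service B against (Sports, Licensed): payoffs 5, 0 → best response Originals.
Service B against (Sports, Sports): payoffs 9, 6 → best response Originals.
Service C against (Licensed, Originals): payoffs 9, 3 → best response Licensed.
Service C against (Licensed, Licensed): payoffs 6, 9 → best response Sports.
Service C against (Sports, Originals): payoffs 1, 0 → best response Licensed.
Service C against (Sports, Licensed): payoffs 9, 3 → best response Licensed.
Mutual best responses: (Sports, Originals, Licensed).

Pure NE: (Sports, Originals, Licensed)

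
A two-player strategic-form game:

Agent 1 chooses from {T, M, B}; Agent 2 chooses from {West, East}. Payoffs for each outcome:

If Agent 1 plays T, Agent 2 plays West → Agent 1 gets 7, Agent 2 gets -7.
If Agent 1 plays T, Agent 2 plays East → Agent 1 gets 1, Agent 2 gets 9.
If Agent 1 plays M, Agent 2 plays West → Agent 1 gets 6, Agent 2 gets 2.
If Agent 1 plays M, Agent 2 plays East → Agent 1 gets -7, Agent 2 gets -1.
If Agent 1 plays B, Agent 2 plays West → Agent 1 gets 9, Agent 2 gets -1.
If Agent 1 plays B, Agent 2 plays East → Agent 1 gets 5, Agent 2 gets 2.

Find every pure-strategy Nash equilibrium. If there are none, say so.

Pure NE: (B, East)

Agent 1 against West: payoffs 7, 6, 9 → best response B.
Agent 1 against East: payoffs 1, -7, 5 → best response B.
Agent 2 against T: payoffs -7, 9 → best response East.
Agent 2 against M: payoffs 2, -1 → best response West.
Agent 2 against B: payoffs -1, 2 → best response East.
Mutual best responses: (B, East).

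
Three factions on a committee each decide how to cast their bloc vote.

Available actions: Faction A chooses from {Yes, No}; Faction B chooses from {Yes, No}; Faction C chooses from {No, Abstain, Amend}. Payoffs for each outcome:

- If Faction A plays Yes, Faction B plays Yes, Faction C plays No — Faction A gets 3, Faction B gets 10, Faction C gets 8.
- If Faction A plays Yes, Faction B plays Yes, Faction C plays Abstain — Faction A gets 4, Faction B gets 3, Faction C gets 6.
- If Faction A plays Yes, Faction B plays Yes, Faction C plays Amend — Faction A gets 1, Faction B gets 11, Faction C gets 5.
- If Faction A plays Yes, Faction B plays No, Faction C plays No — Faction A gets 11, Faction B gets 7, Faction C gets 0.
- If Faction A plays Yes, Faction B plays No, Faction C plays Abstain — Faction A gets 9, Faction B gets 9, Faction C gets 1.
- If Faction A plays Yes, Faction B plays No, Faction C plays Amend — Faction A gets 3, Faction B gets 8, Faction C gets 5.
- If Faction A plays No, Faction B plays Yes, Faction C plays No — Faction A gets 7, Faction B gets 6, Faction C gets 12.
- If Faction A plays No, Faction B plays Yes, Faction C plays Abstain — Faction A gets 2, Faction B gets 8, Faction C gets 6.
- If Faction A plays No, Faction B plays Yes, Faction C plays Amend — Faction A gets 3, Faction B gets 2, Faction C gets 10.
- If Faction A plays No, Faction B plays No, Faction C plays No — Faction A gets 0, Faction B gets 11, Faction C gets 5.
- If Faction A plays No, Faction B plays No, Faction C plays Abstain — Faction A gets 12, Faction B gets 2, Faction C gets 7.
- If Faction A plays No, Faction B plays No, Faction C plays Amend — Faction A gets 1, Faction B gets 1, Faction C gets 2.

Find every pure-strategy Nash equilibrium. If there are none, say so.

(Yes, Yes, No): Faction A can switch to No (3 → 7). Not NE.
(Yes, Yes, Abstain): Faction B can switch to No (3 → 9). Not NE.
(Yes, Yes, Amend): Faction A can switch to No (1 → 3). Not NE.
(Yes, No, No): Faction B can switch to Yes (7 → 10). Not NE.
(Yes, No, Abstain): Faction A can switch to No (9 → 12). Not NE.
(Yes, No, Amend): Faction B can switch to Yes (8 → 11). Not NE.
(No, Yes, No): Faction B can switch to No (6 → 11). Not NE.
(No, Yes, Abstain): Faction A can switch to Yes (2 → 4). Not NE.
(The remaining 4 profiles each have a profitable deviation by the same check.)

No pure-strategy Nash equilibrium.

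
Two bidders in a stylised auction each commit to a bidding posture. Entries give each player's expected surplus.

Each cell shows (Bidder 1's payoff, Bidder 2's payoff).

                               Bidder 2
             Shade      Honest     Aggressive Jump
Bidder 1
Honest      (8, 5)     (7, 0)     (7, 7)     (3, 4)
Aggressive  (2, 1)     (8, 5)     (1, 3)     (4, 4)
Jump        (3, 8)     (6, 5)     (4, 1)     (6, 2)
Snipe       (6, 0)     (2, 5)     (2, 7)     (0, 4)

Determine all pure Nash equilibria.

(Honest, Shade): Bidder 2 can switch to Aggressive (5 → 7). Not NE.
(Honest, Honest): Bidder 1 can switch to Aggressive (7 → 8). Not NE.
(Honest, Aggressive): Bidder 1 gets 7, best alternative 4; Bidder 2 gets 7, best alternative 5. No profitable deviation — NE.
(Honest, Jump): Bidder 1 can switch to Aggressive (3 → 4). Not NE.
(Aggressive, Shade): Bidder 1 can switch to Honest (2 → 8). Not NE.
(Aggressive, Honest): Bidder 1 gets 8, best alternative 7; Bidder 2 gets 5, best alternative 4. No profitable deviation — NE.
(Aggressive, Aggressive): Bidder 1 can switch to Honest (1 → 7). Not NE.
(Aggressive, Jump): Bidder 1 can switch to Jump (4 → 6). Not NE.
(Jump, Shade): Bidder 1 can switch to Honest (3 → 8). Not NE.
(Jump, Honest): Bidder 1 can switch to Honest (6 → 7). Not NE.
(The remaining 6 profiles each have a profitable deviation by the same check.)

(Honest, Aggressive), (Aggressive, Honest)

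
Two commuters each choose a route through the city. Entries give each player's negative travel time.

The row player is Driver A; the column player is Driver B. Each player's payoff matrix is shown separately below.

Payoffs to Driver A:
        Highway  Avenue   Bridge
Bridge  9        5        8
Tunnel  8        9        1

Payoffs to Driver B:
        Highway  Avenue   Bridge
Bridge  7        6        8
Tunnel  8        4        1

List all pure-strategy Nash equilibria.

Mark each player's best response to every combination of opponents' strategies; a profile where every player is best-responding is a pure Nash equilibrium.
Driver A against Highway: payoffs 9, 8 → best response Bridge.
Driver A against Avenue: payoffs 5, 9 → best response Tunnel.
Driver A against Bridge: payoffs 8, 1 → best response Bridge.
Driver B against Bridge: payoffs 7, 6, 8 → best response Bridge.
Driver B against Tunnel: payoffs 8, 4, 1 → best response Highway.
Mutual best responses: (Bridge, Bridge).

The unique pure-strategy Nash equilibrium is (Bridge, Bridge).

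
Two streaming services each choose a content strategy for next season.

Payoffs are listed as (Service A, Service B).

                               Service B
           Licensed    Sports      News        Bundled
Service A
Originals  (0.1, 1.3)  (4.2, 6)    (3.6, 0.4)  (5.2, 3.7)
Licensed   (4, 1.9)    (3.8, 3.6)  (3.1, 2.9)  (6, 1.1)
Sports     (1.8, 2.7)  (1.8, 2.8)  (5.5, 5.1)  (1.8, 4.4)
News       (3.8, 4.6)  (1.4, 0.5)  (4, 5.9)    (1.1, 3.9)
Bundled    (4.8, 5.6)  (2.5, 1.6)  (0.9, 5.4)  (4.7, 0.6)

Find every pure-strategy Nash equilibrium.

Service A against Licensed: payoffs 0.1, 4, 1.8, 3.8, 4.8 → best response Bundled.
Service A against Sports: payoffs 4.2, 3.8, 1.8, 1.4, 2.5 → best response Originals.
Service A against News: payoffs 3.6, 3.1, 5.5, 4, 0.9 → best response Sports.
Service A against Bundled: payoffs 5.2, 6, 1.8, 1.1, 4.7 → best response Licensed.
Service B against Originals: payoffs 1.3, 6, 0.4, 3.7 → best response Sports.
Service B against Licensed: payoffs 1.9, 3.6, 2.9, 1.1 → best response Sports.
Service B against Sports: payoffs 2.7, 2.8, 5.1, 4.4 → best response News.
Service B against News: payoffs 4.6, 0.5, 5.9, 3.9 → best response News.
Service B against Bundled: payoffs 5.6, 1.6, 5.4, 0.6 → best response Licensed.
Mutual best responses: (Originals, Sports); (Sports, News); (Bundled, Licensed).

Pure-strategy Nash equilibria: (Originals, Sports) and (Sports, News) and (Bundled, Licensed)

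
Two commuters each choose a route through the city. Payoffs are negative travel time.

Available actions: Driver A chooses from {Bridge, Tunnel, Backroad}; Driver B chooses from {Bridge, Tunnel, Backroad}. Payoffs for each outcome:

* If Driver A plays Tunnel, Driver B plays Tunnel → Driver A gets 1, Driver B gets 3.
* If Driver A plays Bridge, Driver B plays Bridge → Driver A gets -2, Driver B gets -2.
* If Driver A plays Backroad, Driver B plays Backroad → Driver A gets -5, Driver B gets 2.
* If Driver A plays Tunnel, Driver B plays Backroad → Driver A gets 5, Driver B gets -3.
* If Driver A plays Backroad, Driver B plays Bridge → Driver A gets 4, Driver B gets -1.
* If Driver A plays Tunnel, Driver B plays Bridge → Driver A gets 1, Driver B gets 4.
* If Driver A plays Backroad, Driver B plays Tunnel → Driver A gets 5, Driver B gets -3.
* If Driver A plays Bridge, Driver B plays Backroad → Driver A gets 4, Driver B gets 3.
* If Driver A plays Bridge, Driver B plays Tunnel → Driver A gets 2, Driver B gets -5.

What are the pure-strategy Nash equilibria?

Driver A against Bridge: payoffs -2, 1, 4 → best response Backroad.
Driver A against Tunnel: payoffs 2, 1, 5 → best response Backroad.
Driver A against Backroad: payoffs 4, 5, -5 → best response Tunnel.
Driver B against Bridge: payoffs -2, -5, 3 → best response Backroad.
Driver B against Tunnel: payoffs 4, 3, -3 → best response Bridge.
Driver B against Backroad: payoffs -1, -3, 2 → best response Backroad.
No profile is a mutual best response for all players.

This game has no pure Nash equilibrium.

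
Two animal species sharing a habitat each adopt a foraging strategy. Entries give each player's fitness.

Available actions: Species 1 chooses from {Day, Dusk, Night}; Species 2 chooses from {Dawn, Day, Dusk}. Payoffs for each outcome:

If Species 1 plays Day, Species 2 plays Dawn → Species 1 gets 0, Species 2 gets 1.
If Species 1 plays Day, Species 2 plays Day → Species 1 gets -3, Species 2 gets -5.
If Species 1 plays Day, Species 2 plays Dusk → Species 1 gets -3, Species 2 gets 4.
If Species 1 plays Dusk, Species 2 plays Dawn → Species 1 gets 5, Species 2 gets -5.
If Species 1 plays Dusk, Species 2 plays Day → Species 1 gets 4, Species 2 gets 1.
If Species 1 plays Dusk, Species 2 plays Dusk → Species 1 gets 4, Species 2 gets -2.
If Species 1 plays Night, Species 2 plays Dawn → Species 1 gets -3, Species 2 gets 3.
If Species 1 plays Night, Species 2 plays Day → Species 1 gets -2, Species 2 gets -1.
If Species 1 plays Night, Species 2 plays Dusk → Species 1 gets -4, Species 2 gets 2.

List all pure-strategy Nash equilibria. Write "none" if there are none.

Species 1 against Dawn: payoffs 0, 5, -3 → best response Dusk.
Species 1 against Day: payoffs -3, 4, -2 → best response Dusk.
Species 1 against Dusk: payoffs -3, 4, -4 → best response Dusk.
Species 2 against Day: payoffs 1, -5, 4 → best response Dusk.
Species 2 against Dusk: payoffs -5, 1, -2 → best response Day.
Species 2 against Night: payoffs 3, -1, 2 → best response Dawn.
Mutual best responses: (Dusk, Day).

Pure NE: (Dusk, Day)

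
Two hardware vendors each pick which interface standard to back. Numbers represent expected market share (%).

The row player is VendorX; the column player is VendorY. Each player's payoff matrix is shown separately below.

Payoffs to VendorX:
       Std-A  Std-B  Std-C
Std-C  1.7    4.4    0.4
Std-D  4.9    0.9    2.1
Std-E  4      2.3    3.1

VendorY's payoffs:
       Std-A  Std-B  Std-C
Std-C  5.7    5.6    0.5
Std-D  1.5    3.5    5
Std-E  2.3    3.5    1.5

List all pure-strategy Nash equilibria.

none

For each player, find the best response to each opponent profile; mutual best responses are the pure NE.
VendorX against Std-A: payoffs 1.7, 4.9, 4 → best response Std-D.
VendorX against Std-B: payoffs 4.4, 0.9, 2.3 → best response Std-C.
VendorX against Std-C: payoffs 0.4, 2.1, 3.1 → best response Std-E.
VendorY against Std-C: payoffs 5.7, 5.6, 0.5 → best response Std-A.
VendorY against Std-D: payoffs 1.5, 3.5, 5 → best response Std-C.
VendorY against Std-E: payoffs 2.3, 3.5, 1.5 → best response Std-B.
No profile is a mutual best response for all players.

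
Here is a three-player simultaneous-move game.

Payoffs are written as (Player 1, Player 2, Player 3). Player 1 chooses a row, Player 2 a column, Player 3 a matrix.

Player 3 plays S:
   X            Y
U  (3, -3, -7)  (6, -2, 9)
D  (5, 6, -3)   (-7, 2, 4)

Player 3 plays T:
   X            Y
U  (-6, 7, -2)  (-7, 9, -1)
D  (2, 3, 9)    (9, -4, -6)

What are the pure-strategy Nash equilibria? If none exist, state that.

Player 1 against (X, S): payoffs 3, 5 → best response D.
Player 1 against (X, T): payoffs -6, 2 → best response D.
Player 1 against (Y, S): payoffs 6, -7 → best response U.
Player 1 against (Y, T): payoffs -7, 9 → best response D.
Player 2 against (U, S): payoffs -3, -2 → best response Y.
Player 2 against (U, T): payoffs 7, 9 → best response Y.
Player 2 against (D, S): payoffs 6, 2 → best response X.
Player 2 against (D, T): payoffs 3, -4 → best response X.
Player 3 against (U, X): payoffs -7, -2 → best response T.
Player 3 against (U, Y): payoffs 9, -1 → best response S.
Player 3 against (D, X): payoffs -3, 9 → best response T.
Player 3 against (D, Y): payoffs 4, -6 → best response S.
Mutual best responses: (U, Y, S); (D, X, T).

(U, Y, S); (D, X, T)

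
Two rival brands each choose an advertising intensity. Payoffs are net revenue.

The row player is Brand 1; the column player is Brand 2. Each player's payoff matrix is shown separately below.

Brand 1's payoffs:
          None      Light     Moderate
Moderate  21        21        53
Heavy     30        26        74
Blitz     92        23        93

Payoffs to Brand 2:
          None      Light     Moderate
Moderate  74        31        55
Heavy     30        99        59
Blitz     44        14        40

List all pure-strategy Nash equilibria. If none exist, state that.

Pure-strategy Nash equilibria: (Heavy, Light); (Blitz, None)

Brand 1 against None: payoffs 21, 30, 92 → best response Blitz.
Brand 1 against Light: payoffs 21, 26, 23 → best response Heavy.
Brand 1 against Moderate: payoffs 53, 74, 93 → best response Blitz.
Brand 2 against Moderate: payoffs 74, 31, 55 → best response None.
Brand 2 against Heavy: payoffs 30, 99, 59 → best response Light.
Brand 2 against Blitz: payoffs 44, 14, 40 → best response None.
Mutual best responses: (Heavy, Light); (Blitz, None).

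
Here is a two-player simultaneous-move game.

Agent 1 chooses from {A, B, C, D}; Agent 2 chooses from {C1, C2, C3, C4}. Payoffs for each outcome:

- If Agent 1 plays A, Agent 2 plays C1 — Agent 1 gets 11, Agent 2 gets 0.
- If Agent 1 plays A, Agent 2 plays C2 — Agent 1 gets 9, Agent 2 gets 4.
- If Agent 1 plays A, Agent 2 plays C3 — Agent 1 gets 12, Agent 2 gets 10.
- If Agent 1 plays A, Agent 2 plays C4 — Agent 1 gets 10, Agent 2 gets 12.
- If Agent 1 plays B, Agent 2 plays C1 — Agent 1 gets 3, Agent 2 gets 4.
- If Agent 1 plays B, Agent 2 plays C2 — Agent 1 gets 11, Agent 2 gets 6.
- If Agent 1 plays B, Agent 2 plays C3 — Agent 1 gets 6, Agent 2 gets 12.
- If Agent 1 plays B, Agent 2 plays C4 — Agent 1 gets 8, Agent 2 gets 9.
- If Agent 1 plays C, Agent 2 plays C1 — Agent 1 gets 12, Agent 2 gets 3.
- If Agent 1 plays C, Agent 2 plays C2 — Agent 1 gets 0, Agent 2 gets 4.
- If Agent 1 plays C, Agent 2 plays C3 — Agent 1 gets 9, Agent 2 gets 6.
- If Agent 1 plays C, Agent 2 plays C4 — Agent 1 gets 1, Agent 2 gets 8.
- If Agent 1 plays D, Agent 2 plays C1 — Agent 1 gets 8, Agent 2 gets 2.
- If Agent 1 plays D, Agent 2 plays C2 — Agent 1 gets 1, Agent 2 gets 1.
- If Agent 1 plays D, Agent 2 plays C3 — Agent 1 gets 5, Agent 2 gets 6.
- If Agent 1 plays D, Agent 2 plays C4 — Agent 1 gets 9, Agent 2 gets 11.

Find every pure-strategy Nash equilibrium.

For each strategy profile, look for a profitable unilateral deviation.
(A, C1): Agent 1 can switch to C (11 → 12). Not NE.
(A, C2): Agent 1 can switch to B (9 → 11). Not NE.
(A, C3): Agent 2 can switch to C4 (10 → 12). Not NE.
(A, C4): Agent 1 gets 10, best alternative 9; Agent 2 gets 12, best alternative 10. No profitable deviation — NE.
(B, C1): Agent 1 can switch to A (3 → 11). Not NE.
(B, C2): Agent 2 can switch to C3 (6 → 12). Not NE.
(B, C3): Agent 1 can switch to A (6 → 12). Not NE.
(B, C4): Agent 1 can switch to A (8 → 10). Not NE.
(C, C1): Agent 2 can switch to C2 (3 → 4). Not NE.
(C, C2): Agent 1 can switch to A (0 → 9). Not NE.
(C, C3): Agent 1 can switch to A (9 → 12). Not NE.
(The remaining 5 profiles each have a profitable deviation by the same check.)

(A, C4)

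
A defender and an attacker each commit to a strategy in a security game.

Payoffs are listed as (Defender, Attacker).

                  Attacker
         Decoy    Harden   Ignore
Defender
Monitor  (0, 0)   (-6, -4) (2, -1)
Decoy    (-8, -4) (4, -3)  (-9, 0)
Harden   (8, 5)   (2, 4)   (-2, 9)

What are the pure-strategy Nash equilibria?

(Monitor, Decoy): Defender can switch to Harden (0 → 8). Not NE.
(Monitor, Harden): Defender can switch to Decoy (-6 → 4). Not NE.
(Monitor, Ignore): Attacker can switch to Decoy (-1 → 0). Not NE.
(Decoy, Decoy): Defender can switch to Monitor (-8 → 0). Not NE.
(Decoy, Harden): Attacker can switch to Ignore (-3 → 0). Not NE.
(Decoy, Ignore): Defender can switch to Monitor (-9 → 2). Not NE.
(Harden, Decoy): Attacker can switch to Ignore (5 → 9). Not NE.
(Harden, Harden): Defender can switch to Decoy (2 → 4). Not NE.
(Harden, Ignore): Defender can switch to Monitor (-2 → 2). Not NE.

This game has no pure Nash equilibrium.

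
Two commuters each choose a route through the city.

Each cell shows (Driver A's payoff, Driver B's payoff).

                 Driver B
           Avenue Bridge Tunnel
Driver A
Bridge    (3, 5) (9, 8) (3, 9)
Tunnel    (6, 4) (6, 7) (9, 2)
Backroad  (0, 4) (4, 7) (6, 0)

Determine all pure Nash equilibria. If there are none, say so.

No pure-strategy Nash equilibrium.

Mark each player's best response to every combination of opponents' strategies; a profile where every player is best-responding is a pure Nash equilibrium.
Driver A against Avenue: payoffs 3, 6, 0 → best response Tunnel.
Driver A against Bridge: payoffs 9, 6, 4 → best response Bridge.
Driver A against Tunnel: payoffs 3, 9, 6 → best response Tunnel.
Driver B against Bridge: payoffs 5, 8, 9 → best response Tunnel.
Driver B against Tunnel: payoffs 4, 7, 2 → best response Bridge.
Driver B against Backroad: payoffs 4, 7, 0 → best response Bridge.
No profile is a mutual best response for all players.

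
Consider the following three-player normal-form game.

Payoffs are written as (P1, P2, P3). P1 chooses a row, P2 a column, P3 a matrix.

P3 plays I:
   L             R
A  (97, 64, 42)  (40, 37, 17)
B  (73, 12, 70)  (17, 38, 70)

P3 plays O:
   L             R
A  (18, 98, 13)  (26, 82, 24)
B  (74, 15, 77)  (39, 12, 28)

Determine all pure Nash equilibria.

The pure Nash equilibria are (A, L, I); (B, L, O).

P1 against (L, I): payoffs 97, 73 → best response A.
P1 against (L, O): payoffs 18, 74 → best response B.
P1 against (R, I): payoffs 40, 17 → best response A.
P1 against (R, O): payoffs 26, 39 → best response B.
P2 against (A, I): payoffs 64, 37 → best response L.
P2 against (A, O): payoffs 98, 82 → best response L.
P2 against (B, I): payoffs 12, 38 → best response R.
P2 against (B, O): payoffs 15, 12 → best response L.
P3 against (A, L): payoffs 42, 13 → best response I.
P3 against (A, R): payoffs 17, 24 → best response O.
P3 against (B, L): payoffs 70, 77 → best response O.
P3 against (B, R): payoffs 70, 28 → best response I.
Mutual best responses: (A, L, I); (B, L, O).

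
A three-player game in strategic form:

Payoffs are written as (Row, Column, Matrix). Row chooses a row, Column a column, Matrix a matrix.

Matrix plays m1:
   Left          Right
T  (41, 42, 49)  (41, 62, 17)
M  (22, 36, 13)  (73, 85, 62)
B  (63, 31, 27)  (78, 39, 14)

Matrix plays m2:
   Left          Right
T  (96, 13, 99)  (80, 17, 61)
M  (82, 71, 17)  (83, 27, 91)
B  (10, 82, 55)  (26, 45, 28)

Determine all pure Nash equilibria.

No pure-strategy Nash equilibrium.

(T, Left, m1): Row can switch to B (41 → 63). Not NE.
(T, Left, m2): Column can switch to Right (13 → 17). Not NE.
(T, Right, m1): Row can switch to M (41 → 73). Not NE.
(T, Right, m2): Row can switch to M (80 → 83). Not NE.
(M, Left, m1): Row can switch to T (22 → 41). Not NE.
(M, Left, m2): Row can switch to T (82 → 96). Not NE.
(M, Right, m1): Row can switch to B (73 → 78). Not NE.
(M, Right, m2): Column can switch to Left (27 → 71). Not NE.
(B, Left, m1): Column can switch to Right (31 → 39). Not NE.
(B, Left, m2): Row can switch to T (10 → 96). Not NE.
(The remaining 2 profiles each have a profitable deviation by the same check.)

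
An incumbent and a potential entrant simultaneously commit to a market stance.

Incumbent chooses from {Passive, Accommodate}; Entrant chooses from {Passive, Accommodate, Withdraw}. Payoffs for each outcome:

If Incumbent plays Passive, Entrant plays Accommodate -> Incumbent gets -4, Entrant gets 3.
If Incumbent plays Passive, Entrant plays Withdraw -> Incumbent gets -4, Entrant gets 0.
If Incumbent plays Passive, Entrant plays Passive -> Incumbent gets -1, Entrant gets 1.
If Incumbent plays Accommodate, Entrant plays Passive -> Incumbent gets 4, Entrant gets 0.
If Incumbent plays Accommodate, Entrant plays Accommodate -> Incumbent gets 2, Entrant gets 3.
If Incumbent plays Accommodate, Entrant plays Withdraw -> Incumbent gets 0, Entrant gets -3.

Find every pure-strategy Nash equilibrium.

(Accommodate, Accommodate)

Incumbent against Passive: payoffs -1, 4 → best response Accommodate.
Incumbent against Accommodate: payoffs -4, 2 → best response Accommodate.
Incumbent against Withdraw: payoffs -4, 0 → best response Accommodate.
Entrant against Passive: payoffs 1, 3, 0 → best response Accommodate.
Entrant against Accommodate: payoffs 0, 3, -3 → best response Accommodate.
Mutual best responses: (Accommodate, Accommodate).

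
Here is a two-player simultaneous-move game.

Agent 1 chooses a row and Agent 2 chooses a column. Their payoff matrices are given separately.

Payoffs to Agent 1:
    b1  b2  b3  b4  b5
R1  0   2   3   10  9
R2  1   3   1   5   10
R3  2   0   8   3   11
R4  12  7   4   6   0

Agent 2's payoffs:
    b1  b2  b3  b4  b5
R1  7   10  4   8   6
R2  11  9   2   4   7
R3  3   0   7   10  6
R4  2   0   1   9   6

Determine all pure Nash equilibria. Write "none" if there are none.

There is no pure-strategy Nash equilibrium.

Agent 1 against b1: payoffs 0, 1, 2, 12 → best response R4.
Agent 1 against b2: payoffs 2, 3, 0, 7 → best response R4.
Agent 1 against b3: payoffs 3, 1, 8, 4 → best response R3.
Agent 1 against b4: payoffs 10, 5, 3, 6 → best response R1.
Agent 1 against b5: payoffs 9, 10, 11, 0 → best response R3.
Agent 2 against R1: payoffs 7, 10, 4, 8, 6 → best response b2.
Agent 2 against R2: payoffs 11, 9, 2, 4, 7 → best response b1.
Agent 2 against R3: payoffs 3, 0, 7, 10, 6 → best response b4.
Agent 2 against R4: payoffs 2, 0, 1, 9, 6 → best response b4.
No profile is a mutual best response for all players.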